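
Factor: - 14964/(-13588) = 3^1*29^1*79^( - 1 ) =87/79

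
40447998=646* 62613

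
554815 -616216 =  - 61401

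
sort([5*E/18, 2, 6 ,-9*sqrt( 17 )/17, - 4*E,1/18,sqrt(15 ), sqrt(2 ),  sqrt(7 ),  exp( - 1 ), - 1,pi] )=[-4*E, - 9 * sqrt(17)/17,-1,1/18, exp(  -  1 ),5 * E/18,  sqrt( 2 ),2, sqrt( 7),  pi,sqrt( 15 ), 6] 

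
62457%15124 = 1961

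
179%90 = 89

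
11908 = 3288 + 8620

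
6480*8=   51840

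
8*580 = 4640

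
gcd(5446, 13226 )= 778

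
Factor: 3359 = 3359^1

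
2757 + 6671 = 9428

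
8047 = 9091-1044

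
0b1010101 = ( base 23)3g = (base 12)71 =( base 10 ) 85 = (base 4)1111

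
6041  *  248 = 1498168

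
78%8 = 6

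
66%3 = 0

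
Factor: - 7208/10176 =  - 2^( - 3 ) * 3^(-1)*17^1 = - 17/24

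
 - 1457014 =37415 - 1494429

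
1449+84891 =86340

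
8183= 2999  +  5184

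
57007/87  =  57007/87 = 655.25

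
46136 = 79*584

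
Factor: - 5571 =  - 3^2*619^1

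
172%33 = 7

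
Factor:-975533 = -13^1*75041^1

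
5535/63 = 615/7= 87.86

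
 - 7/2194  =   - 1 + 2187/2194  =  -0.00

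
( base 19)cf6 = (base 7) 16323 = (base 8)11017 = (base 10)4623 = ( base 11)3523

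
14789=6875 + 7914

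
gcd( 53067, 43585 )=1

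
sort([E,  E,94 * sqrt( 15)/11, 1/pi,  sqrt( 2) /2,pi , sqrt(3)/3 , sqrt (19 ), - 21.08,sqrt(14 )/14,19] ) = [ - 21.08,sqrt(14 )/14, 1/pi,sqrt( 3)/3, sqrt(2 ) /2,E,E, pi,sqrt( 19 )  ,  19,94*sqrt ( 15) /11]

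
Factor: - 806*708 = - 2^3*3^1*13^1*31^1*59^1= -  570648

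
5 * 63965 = 319825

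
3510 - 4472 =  - 962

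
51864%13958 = 9990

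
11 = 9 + 2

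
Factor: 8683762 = 2^1*4341881^1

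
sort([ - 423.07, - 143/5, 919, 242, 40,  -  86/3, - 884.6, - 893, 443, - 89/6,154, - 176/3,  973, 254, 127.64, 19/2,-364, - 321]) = [ - 893, - 884.6, - 423.07,-364,-321, - 176/3, - 86/3, - 143/5,-89/6, 19/2 , 40, 127.64, 154,242,254, 443, 919,973 ]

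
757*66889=50634973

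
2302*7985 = 18381470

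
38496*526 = 20248896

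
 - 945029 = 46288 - 991317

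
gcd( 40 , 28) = 4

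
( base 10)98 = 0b1100010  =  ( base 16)62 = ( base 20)4i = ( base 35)2s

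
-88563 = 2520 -91083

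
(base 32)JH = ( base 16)271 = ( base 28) M9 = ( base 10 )625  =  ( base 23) 144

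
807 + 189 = 996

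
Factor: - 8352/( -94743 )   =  2^5  *  3^( - 1)*11^( - 2) = 32/363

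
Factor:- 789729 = -3^1 * 67^1*3929^1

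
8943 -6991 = 1952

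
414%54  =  36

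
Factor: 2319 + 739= 2^1*11^1*139^1= 3058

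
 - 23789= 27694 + -51483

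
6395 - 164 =6231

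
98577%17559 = 10782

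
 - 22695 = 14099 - 36794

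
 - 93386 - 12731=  - 106117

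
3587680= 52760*68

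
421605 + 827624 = 1249229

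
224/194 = 1 + 15/97  =  1.15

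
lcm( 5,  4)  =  20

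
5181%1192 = 413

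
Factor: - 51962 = - 2^1*25981^1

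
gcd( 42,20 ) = 2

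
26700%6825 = 6225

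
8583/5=1716 + 3/5=1716.60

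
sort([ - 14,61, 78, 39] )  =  [-14, 39,  61, 78 ]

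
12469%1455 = 829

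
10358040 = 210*49324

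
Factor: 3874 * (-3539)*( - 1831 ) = 2^1 * 13^1 * 149^1*1831^1*3539^1 = 25103167466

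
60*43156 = 2589360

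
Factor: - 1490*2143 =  - 3193070 = - 2^1 * 5^1*149^1* 2143^1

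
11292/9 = 3764/3 = 1254.67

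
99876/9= 33292/3= 11097.33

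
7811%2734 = 2343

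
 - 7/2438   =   - 7/2438=- 0.00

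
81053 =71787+9266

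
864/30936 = 36/1289 = 0.03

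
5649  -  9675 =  - 4026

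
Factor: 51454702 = 2^1*13^1*991^1 * 1997^1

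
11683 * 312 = 3645096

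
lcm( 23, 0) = 0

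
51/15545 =51/15545 = 0.00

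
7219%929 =716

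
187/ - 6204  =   - 1 +547/564 =- 0.03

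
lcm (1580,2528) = 12640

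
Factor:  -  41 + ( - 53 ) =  - 94 = - 2^1*47^1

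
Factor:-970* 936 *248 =  -  2^7 * 3^2 * 5^1 * 13^1*31^1 * 97^1 = -  225164160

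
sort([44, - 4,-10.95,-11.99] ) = [-11.99, - 10.95,-4,44 ] 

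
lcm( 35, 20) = 140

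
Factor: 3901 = 47^1*83^1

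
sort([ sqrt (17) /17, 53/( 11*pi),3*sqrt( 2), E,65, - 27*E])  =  [ - 27*E,sqrt (17)/17 , 53/( 11*pi ), E, 3*sqrt( 2 ),65]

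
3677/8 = 3677/8 = 459.62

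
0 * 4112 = 0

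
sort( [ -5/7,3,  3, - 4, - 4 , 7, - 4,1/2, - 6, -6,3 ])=[ - 6 ,-6 , - 4,  -  4, - 4, - 5/7,  1/2,3, 3, 3,7]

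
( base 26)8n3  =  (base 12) 3589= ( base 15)1ba9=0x1779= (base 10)6009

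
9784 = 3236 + 6548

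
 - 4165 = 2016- 6181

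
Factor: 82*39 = 2^1*3^1 * 13^1 * 41^1 = 3198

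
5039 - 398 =4641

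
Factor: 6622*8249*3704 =202330548112 = 2^4*7^1*11^1*43^1*73^1*113^1*463^1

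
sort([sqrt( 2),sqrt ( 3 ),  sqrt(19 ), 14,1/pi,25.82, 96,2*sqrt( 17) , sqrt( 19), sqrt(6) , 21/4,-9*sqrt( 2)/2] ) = [ - 9*sqrt( 2)/2, 1/pi , sqrt( 2 ),  sqrt(3),sqrt( 6),sqrt(19 ), sqrt( 19 ), 21/4,  2*sqrt( 17 ),14,25.82,  96] 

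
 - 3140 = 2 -3142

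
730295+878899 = 1609194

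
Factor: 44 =2^2*11^1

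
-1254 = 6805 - 8059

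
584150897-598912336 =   -  14761439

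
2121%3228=2121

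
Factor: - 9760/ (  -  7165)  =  1952/1433 = 2^5*61^1 *1433^( - 1)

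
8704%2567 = 1003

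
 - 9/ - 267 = 3/89 = 0.03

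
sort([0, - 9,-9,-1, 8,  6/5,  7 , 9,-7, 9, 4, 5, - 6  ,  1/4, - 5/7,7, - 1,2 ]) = [ - 9, - 9, - 7, - 6, - 1, - 1, - 5/7,  0, 1/4,6/5, 2, 4,  5, 7,  7,8,  9, 9]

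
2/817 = 2/817  =  0.00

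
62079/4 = 62079/4 = 15519.75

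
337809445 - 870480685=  -532671240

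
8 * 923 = 7384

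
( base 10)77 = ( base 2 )1001101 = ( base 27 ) 2n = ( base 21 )3e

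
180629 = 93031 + 87598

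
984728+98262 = 1082990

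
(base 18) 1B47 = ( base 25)f40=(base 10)9475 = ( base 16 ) 2503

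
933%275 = 108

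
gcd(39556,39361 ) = 1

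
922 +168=1090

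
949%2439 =949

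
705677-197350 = 508327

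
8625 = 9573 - 948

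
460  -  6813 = -6353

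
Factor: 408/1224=1/3= 3^(  -  1)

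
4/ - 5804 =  - 1+ 1450/1451 = - 0.00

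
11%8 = 3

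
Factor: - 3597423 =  - 3^1 * 43^1 * 79^1 * 353^1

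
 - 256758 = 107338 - 364096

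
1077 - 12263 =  - 11186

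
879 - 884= - 5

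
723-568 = 155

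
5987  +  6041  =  12028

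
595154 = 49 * 12146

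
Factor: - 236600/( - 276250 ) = 2^2*5^(-2 ) * 7^1*13^1*17^( -1 ) = 364/425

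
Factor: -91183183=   -7^1*13^1*31^1*32323^1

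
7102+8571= 15673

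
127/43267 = 127/43267=0.00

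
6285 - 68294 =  - 62009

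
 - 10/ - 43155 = 2/8631 = 0.00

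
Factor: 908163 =3^2*100907^1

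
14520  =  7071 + 7449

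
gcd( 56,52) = 4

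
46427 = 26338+20089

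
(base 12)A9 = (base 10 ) 129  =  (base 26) 4p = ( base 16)81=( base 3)11210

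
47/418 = 47/418 = 0.11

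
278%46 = 2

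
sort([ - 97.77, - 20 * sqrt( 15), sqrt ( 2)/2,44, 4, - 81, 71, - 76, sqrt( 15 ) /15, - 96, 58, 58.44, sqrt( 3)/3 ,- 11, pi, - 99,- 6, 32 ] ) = [ -99, - 97.77 , - 96, - 81, - 20*sqrt(15), - 76, - 11, - 6, sqrt( 15) /15, sqrt(3) /3, sqrt( 2)/2, pi,  4,32,44, 58,58.44, 71 ] 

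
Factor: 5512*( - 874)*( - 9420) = 45380736960 = 2^6*3^1 * 5^1*13^1*19^1*23^1*53^1*157^1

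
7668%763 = 38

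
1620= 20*81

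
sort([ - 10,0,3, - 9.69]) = [ - 10, - 9.69,0, 3]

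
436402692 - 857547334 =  - 421144642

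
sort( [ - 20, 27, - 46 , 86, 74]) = [-46, - 20,27,74, 86 ] 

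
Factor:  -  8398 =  - 2^1* 13^1*17^1*19^1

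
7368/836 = 1842/209 = 8.81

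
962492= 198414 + 764078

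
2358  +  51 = 2409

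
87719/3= 29239  +  2/3=29239.67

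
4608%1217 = 957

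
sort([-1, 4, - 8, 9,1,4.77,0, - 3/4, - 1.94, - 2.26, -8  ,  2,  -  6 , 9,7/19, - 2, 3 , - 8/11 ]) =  [ - 8, -8, - 6, - 2.26, - 2, - 1.94, - 1, - 3/4, - 8/11,0,7/19,1,2, 3 , 4,4.77,9 , 9] 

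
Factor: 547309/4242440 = 2^(-3)*5^( - 1)*7^1 * 41^1*67^(  -  1)*1583^( - 1)*1907^1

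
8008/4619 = 1 + 3389/4619  =  1.73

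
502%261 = 241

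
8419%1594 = 449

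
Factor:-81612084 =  - 2^2*3^1*37^1*  397^1*463^1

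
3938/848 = 4+273/424 = 4.64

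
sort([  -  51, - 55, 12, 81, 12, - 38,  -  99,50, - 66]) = [ - 99, - 66, - 55,-51,-38, 12,12, 50, 81]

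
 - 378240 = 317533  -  695773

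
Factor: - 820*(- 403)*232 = 76666720 = 2^5*5^1*13^1 * 29^1*31^1 * 41^1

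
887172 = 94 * 9438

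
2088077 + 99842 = 2187919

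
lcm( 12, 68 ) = 204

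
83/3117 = 83/3117 = 0.03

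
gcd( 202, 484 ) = 2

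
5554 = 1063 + 4491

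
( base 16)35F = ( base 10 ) 863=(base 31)rq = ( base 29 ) 10m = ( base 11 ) 715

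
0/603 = 0 = 0.00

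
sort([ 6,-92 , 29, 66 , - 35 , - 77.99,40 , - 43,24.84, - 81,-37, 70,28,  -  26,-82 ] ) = [ -92,-82,-81, - 77.99, - 43 ,  -  37, - 35, - 26 , 6,  24.84,28,29, 40,  66 , 70 ]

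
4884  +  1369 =6253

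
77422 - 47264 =30158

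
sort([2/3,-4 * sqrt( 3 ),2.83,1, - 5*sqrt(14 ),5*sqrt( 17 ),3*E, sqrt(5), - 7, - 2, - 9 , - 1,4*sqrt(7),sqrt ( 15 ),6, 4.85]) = [ - 5*sqrt (14 ), - 9, - 7, - 4*sqrt (3 ), - 2, - 1, 2/3,1, sqrt( 5 ), 2.83,sqrt( 15), 4.85,6,3*E,4*sqrt(7), 5 * sqrt ( 17) ] 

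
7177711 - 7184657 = -6946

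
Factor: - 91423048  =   - 2^3 * 11427881^1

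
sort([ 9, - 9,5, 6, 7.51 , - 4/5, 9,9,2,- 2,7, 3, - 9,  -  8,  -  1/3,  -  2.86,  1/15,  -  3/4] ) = [ - 9, - 9, - 8, - 2.86, - 2, - 4/5, - 3/4, - 1/3,  1/15, 2 , 3, 5, 6,7, 7.51,9, 9, 9] 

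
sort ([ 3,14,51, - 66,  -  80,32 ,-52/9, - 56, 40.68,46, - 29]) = [-80, - 66  , - 56,-29, - 52/9,3,14,32,40.68 , 46, 51]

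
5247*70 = 367290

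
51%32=19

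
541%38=9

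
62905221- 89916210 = -27010989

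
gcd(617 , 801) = 1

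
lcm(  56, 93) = 5208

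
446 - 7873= -7427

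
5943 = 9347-3404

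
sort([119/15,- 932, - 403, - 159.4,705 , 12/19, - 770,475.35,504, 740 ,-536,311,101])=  [ - 932, - 770, - 536, - 403, - 159.4 , 12/19,119/15,101,311,475.35 , 504, 705,  740]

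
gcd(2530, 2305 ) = 5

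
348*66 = 22968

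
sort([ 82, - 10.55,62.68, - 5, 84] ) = [ - 10.55, - 5,62.68 , 82 , 84] 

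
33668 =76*443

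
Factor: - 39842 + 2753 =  - 3^2*13^1*317^1 = - 37089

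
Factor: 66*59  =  3894=2^1*3^1*11^1*59^1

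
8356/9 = 928 + 4/9= 928.44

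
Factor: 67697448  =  2^3*3^1*7^1*13^1*139^1*223^1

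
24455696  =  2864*8539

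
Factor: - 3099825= -3^2*5^2  *23^1*599^1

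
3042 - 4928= - 1886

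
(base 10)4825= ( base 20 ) C15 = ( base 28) 649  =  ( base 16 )12D9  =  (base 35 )3WU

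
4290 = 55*78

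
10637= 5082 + 5555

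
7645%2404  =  433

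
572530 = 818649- 246119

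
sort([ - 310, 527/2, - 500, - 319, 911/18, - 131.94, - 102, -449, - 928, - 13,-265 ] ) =[ - 928, - 500,-449, - 319,- 310, - 265, - 131.94, - 102, - 13,911/18, 527/2 ]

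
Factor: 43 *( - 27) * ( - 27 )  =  31347 = 3^6*43^1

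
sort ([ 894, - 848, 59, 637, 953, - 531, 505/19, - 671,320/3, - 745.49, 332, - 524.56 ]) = [ - 848, - 745.49,-671, - 531, - 524.56,505/19, 59, 320/3, 332, 637,  894,  953 ]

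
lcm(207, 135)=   3105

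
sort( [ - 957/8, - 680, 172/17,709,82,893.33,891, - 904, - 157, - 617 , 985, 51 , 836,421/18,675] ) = [ - 904,-680, - 617, - 157,- 957/8,  172/17,421/18,51,82, 675,709,836,891, 893.33,985 ]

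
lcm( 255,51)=255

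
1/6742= 1/6742= 0.00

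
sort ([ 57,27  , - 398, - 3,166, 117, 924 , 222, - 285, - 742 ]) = [  -  742, - 398, - 285, - 3,  27 , 57,117, 166,  222,  924 ] 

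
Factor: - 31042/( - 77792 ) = 83/208 = 2^(  -  4 )*13^( - 1)*83^1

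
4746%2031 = 684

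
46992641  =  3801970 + 43190671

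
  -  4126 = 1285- 5411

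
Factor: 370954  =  2^1*185477^1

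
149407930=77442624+71965306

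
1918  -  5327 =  - 3409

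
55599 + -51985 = 3614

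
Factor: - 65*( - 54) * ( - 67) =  - 235170 = -2^1 * 3^3*5^1  *13^1 * 67^1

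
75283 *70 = 5269810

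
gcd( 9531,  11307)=3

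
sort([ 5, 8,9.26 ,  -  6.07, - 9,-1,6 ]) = [  -  9, - 6.07, -1,5,6,8 , 9.26 ]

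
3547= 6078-2531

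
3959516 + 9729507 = 13689023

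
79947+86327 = 166274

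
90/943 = 90/943 = 0.10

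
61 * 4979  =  303719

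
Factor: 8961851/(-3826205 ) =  - 5^ ( - 1)*765241^ ( - 1)*8961851^1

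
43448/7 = 43448/7 = 6206.86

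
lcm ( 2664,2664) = 2664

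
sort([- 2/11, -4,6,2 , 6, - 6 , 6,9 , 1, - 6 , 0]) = [ - 6, - 6,- 4,-2/11,0,1,2,6,6, 6,9] 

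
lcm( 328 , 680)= 27880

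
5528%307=2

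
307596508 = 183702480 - -123894028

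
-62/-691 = 62/691 = 0.09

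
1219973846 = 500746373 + 719227473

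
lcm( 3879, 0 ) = 0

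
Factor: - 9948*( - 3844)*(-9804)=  - 374906058048 = -2^6*3^2*19^1*31^2*43^1*829^1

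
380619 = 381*999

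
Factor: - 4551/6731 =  - 3^1*37^1*41^1 * 53^(-1 )*127^ (-1)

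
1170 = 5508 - 4338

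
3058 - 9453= - 6395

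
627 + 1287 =1914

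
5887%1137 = 202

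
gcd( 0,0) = 0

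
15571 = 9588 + 5983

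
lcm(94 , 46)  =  2162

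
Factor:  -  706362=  - 2^1*3^1*117727^1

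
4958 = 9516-4558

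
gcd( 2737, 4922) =23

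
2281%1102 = 77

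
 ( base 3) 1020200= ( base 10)909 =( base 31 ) ta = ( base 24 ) 1dl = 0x38d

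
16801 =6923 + 9878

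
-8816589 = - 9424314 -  - 607725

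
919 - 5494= - 4575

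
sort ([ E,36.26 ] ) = [E,36.26]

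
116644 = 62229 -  - 54415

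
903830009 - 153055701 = 750774308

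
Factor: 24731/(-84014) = -2^( - 1)*17^ ( - 1) * 353^(  -  1) * 3533^1 = -3533/12002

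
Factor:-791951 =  - 791951^1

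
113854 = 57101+56753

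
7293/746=7293/746 = 9.78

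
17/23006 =17/23006=0.00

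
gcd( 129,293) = 1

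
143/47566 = 143/47566 =0.00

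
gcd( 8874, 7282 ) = 2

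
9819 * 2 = 19638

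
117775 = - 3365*(  -  35) 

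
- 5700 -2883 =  - 8583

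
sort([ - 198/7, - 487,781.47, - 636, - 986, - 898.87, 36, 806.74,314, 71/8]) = [ - 986, - 898.87, - 636, - 487  , - 198/7, 71/8, 36, 314, 781.47, 806.74 ]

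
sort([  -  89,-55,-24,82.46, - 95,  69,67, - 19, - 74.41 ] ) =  [- 95,-89 , - 74.41, -55  ,-24, - 19,67,69,82.46]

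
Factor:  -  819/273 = -3 = - 3^1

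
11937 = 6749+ 5188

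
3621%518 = 513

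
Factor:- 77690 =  - 2^1*5^1*17^1*457^1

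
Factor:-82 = -2^1*41^1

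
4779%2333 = 113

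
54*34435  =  1859490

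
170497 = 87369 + 83128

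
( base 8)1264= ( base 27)ph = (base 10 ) 692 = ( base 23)172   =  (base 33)KW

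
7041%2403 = 2235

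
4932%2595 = 2337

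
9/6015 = 3/2005= 0.00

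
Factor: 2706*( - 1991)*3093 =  - 16663989078 = -2^1*3^2*11^2*41^1*181^1*1031^1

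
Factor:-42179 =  - 42179^1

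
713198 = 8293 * 86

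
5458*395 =2155910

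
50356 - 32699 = 17657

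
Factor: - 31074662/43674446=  - 15537331^1*21837223^( - 1 ) = - 15537331/21837223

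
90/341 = 90/341 = 0.26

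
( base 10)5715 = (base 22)bhh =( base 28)783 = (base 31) 5TB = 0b1011001010011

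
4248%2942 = 1306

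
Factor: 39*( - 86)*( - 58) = 194532 = 2^2*3^1*13^1*29^1*43^1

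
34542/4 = 8635 + 1/2 = 8635.50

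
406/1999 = 406/1999= 0.20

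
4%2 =0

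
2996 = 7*428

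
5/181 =5/181 =0.03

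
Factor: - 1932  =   - 2^2* 3^1*7^1*23^1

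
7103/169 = 42 +5/169 = 42.03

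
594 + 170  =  764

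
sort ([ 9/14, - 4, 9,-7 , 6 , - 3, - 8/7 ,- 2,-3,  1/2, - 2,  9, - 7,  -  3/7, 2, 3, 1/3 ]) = [-7, - 7, - 4,-3,-3, - 2,-2, - 8/7 ,- 3/7,1/3,1/2, 9/14,  2 , 3, 6,9,9 ] 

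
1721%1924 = 1721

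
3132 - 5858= -2726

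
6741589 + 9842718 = 16584307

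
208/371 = 208/371 = 0.56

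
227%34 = 23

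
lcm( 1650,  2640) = 13200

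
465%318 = 147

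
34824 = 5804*6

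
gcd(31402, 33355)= 7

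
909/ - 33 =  - 303/11 =- 27.55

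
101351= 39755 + 61596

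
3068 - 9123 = - 6055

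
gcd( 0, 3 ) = 3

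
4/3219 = 4/3219 = 0.00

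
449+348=797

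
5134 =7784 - 2650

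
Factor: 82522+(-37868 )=2^1*83^1*269^1=44654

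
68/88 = 17/22=0.77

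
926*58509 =54179334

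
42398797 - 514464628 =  - 472065831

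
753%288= 177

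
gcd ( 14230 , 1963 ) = 1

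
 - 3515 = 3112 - 6627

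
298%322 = 298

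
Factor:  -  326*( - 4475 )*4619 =6738428150 = 2^1*5^2*31^1*149^1*163^1*179^1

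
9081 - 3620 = 5461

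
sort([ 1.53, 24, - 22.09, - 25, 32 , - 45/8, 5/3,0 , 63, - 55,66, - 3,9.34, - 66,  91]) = [-66, - 55, - 25, - 22.09, - 45/8,-3,0,1.53 , 5/3, 9.34,24,32,63,66,91]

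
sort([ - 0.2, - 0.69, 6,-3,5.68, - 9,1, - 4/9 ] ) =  [  -  9, - 3, - 0.69 , - 4/9, - 0.2 , 1,5.68, 6 ] 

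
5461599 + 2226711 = 7688310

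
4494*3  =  13482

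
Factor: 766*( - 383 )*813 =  -2^1*3^1*271^1*383^2 = - 238516314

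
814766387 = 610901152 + 203865235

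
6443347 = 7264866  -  821519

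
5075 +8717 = 13792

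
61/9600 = 61/9600=0.01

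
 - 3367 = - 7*481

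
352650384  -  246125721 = 106524663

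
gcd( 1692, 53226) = 18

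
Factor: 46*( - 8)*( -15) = 5520= 2^4*3^1*5^1*23^1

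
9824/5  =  1964 + 4/5 = 1964.80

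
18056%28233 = 18056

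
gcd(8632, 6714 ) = 2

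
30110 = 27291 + 2819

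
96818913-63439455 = 33379458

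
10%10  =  0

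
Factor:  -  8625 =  - 3^1*5^3* 23^1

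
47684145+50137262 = 97821407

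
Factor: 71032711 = 37^1 * 311^1*6173^1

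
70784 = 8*8848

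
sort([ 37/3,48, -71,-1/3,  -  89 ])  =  [ -89, - 71, - 1/3, 37/3,48 ]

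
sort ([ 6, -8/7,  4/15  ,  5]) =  [ - 8/7, 4/15, 5,6 ] 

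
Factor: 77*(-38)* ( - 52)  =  2^3 * 7^1*11^1*13^1*19^1 =152152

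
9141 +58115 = 67256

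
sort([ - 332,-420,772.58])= [ - 420, - 332,772.58]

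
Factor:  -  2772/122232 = -2^ (- 1) * 3^1*7^1*463^ ( - 1 ) = - 21/926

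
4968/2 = 2484 = 2484.00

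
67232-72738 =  - 5506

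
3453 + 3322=6775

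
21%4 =1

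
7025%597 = 458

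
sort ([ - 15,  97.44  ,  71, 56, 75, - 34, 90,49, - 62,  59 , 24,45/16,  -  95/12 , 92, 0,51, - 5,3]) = [-62, - 34, - 15,-95/12, - 5, 0, 45/16, 3, 24, 49,51, 56 , 59,71,75, 90,92,97.44]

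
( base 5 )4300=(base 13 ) 353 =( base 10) 575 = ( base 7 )1451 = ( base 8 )1077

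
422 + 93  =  515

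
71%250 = 71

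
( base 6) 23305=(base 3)11121012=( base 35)2PS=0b110100011001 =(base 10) 3353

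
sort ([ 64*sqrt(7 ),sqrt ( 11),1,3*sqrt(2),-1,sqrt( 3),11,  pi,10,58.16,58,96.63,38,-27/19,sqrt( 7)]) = [ - 27/19, - 1,1,sqrt(3), sqrt (7),pi, sqrt(11 ),3*sqrt( 2 ),  10, 11,38, 58,58.16,96.63, 64 * sqrt(7) ] 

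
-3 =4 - 7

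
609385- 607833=1552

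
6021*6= 36126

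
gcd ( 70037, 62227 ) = 11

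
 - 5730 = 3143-8873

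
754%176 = 50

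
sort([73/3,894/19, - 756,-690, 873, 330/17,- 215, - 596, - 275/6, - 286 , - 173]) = [-756,  -  690, - 596, -286, - 215, - 173, - 275/6,  330/17,73/3,894/19, 873]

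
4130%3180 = 950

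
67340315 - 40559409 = 26780906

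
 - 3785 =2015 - 5800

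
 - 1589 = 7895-9484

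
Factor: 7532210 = 2^1*5^1 * 7^1 * 107603^1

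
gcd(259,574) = 7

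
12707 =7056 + 5651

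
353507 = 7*50501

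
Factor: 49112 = 2^3*7^1 * 877^1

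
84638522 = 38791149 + 45847373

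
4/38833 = 4/38833= 0.00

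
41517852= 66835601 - 25317749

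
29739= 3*9913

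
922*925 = 852850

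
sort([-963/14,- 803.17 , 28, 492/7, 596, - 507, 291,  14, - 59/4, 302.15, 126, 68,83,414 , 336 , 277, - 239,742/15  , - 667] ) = [ - 803.17, -667,-507,-239, - 963/14, - 59/4, 14,28 , 742/15, 68,492/7,83,  126,277,291,  302.15,336, 414,596]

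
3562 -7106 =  - 3544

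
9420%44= 4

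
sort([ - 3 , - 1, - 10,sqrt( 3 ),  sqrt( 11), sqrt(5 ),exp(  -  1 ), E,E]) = [ - 10, - 3 , - 1,exp( - 1), sqrt(3), sqrt( 5 ),E,E, sqrt(11 ) ] 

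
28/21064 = 7/5266= 0.00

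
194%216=194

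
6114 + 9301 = 15415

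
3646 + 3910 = 7556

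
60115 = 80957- 20842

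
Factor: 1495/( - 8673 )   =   - 3^(  -  1) * 5^1*7^(- 2)*13^1*23^1*59^ (-1)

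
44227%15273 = 13681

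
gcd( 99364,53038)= 2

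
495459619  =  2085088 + 493374531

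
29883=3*9961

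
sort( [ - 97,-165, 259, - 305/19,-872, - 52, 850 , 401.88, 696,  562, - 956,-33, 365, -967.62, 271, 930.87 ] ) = [ - 967.62,-956, -872, - 165, -97,-52, - 33, - 305/19,259, 271,365, 401.88,562, 696,850, 930.87 ] 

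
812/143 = 812/143 = 5.68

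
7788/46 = 3894/23 = 169.30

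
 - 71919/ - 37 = 1943 + 28/37 = 1943.76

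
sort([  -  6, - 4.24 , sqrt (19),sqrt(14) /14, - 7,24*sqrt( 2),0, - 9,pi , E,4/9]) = [ - 9 , - 7 , - 6, - 4.24 , 0, sqrt( 14) /14,4/9, E, pi,sqrt( 19 ), 24*sqrt(2 ) ] 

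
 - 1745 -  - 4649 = 2904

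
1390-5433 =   -  4043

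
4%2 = 0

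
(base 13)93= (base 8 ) 170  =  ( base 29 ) 44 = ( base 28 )48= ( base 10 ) 120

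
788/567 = 788/567 = 1.39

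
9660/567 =17 + 1/27 = 17.04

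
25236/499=25236/499 = 50.57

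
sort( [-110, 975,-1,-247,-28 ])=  [  -  247, - 110, - 28, - 1, 975]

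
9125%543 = 437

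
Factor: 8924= 2^2*23^1*97^1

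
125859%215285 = 125859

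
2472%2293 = 179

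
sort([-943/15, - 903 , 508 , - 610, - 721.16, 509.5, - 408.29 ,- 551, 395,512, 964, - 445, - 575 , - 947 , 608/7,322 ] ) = [ - 947, - 903, - 721.16, - 610, - 575, - 551, - 445,-408.29, - 943/15, 608/7, 322,  395,508,509.5, 512, 964 ]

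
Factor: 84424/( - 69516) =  - 21106/17379 =-2^1*3^( - 2) * 61^1*  173^1*1931^ ( - 1) 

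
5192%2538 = 116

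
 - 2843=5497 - 8340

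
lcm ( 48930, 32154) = 1125390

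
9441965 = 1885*5009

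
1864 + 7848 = 9712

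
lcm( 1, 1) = 1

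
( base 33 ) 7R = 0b100000010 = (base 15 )123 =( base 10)258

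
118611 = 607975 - 489364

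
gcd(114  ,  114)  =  114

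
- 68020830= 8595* (-7914 ) 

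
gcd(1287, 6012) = 9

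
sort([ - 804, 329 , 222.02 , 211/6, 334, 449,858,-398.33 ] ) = [ - 804, - 398.33,  211/6,222.02,329,334,449,858]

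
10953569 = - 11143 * ( - 983 )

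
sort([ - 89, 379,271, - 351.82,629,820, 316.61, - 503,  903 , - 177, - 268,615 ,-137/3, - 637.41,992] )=[  -  637.41  , - 503, - 351.82, - 268, - 177, - 89,- 137/3,271, 316.61, 379,  615, 629, 820, 903,992 ]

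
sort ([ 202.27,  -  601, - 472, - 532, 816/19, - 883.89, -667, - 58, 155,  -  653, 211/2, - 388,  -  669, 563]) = [ - 883.89, - 669, - 667, -653,-601, - 532, - 472,  -  388,- 58 , 816/19, 211/2,155, 202.27, 563]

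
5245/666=7+ 583/666 = 7.88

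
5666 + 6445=12111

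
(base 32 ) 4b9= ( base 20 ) B2H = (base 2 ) 1000101101001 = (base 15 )14c2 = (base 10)4457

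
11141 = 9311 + 1830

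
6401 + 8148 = 14549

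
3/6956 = 3/6956  =  0.00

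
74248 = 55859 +18389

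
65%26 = 13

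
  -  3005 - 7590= - 10595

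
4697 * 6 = 28182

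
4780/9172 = 1195/2293= 0.52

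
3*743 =2229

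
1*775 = 775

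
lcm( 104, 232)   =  3016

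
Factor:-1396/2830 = - 698/1415=- 2^1*5^(-1)*283^( - 1)*349^1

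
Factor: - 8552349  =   - 3^2* 13^1*67^1*1091^1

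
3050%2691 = 359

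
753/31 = 753/31 = 24.29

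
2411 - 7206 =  - 4795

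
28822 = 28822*1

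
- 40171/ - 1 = 40171 + 0/1 = 40171.00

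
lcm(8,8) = 8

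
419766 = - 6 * ( - 69961)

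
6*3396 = 20376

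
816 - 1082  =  -266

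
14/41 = 14/41 = 0.34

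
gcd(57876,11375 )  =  91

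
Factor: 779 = 19^1  *41^1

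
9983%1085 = 218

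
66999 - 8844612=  - 8777613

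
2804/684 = 4  +  17/171 = 4.10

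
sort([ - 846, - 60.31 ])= [ - 846, - 60.31] 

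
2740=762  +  1978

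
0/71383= 0 = 0.00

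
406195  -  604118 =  - 197923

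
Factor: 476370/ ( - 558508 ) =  - 2^( - 1 ) * 3^2*5^1 * 67^1*79^1*139627^( - 1) = - 238185/279254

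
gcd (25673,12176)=1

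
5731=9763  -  4032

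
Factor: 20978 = 2^1* 17^1*617^1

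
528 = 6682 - 6154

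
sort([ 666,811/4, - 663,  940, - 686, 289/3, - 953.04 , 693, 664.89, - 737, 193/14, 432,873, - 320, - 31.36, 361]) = [ - 953.04, -737, - 686, - 663,-320, -31.36, 193/14 , 289/3, 811/4,361, 432, 664.89,666, 693,873, 940] 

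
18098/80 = 9049/40 =226.22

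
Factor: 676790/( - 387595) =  - 2^1 *13^( - 1 )*67^( - 1)*89^(-1) *67679^1=- 135358/77519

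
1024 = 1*1024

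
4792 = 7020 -2228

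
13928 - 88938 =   -  75010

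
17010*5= 85050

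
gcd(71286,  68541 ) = 3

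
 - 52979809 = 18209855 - 71189664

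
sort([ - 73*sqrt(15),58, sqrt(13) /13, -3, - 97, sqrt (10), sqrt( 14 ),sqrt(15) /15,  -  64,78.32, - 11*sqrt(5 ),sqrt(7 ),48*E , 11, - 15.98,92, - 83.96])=[ - 73*sqrt( 15),- 97, - 83.96, - 64, - 11*sqrt(5), - 15.98, - 3 , sqrt ( 15)/15, sqrt(13 )/13, sqrt(7), sqrt( 10),sqrt(14),  11, 58,78.32,92,48 * E]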